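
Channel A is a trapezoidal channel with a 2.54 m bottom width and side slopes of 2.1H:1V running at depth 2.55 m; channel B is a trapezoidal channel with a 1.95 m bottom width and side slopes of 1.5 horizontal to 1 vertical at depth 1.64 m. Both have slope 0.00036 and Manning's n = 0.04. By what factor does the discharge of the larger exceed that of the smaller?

Channel A: With bottom width b = 2.54 m and side slope z = 2.1: A = (b + zy)y = (2.54 + 2.1×2.55)×2.55 = 20.13 m²; P = b + 2y√(1+z²) = 2.54 + 2×2.55×2.326 = 14.4 m. Hydraulic radius R = A/P = 20.13/14.4 = 1.398 m. Q_A = (1/0.04)·20.13·1.398^(2/3)·√0.00036 = 11.94 m³/s.
Channel B: With bottom width b = 1.95 m and side slope z = 1.5: A = (b + zy)y = (1.95 + 1.5×1.64)×1.64 = 7.232 m²; P = b + 2y√(1+z²) = 1.95 + 2×1.64×1.803 = 7.863 m. Hydraulic radius R = A/P = 7.232/7.863 = 0.9198 m. Q_B = (1/0.04)·7.232·0.9198^(2/3)·√0.00036 = 3.245 m³/s.
The larger discharge is 11.94 m³/s and the smaller is 3.245 m³/s; the ratio is 3.68.

3.68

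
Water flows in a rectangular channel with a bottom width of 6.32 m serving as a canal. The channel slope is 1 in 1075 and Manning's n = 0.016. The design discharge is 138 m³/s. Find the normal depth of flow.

y_n = 6.85 m

Manning's equation rearranged: A R^(2/3) = nQ / (1·√S) = 0.016 × 138 / (√0.0009302) = 72.39.
Try y = 5.06 m: A R^(2/3) = 49.83 — short.
Try y = 8.27 m: A R^(2/3) = 90.71 — over.
Try y = 6.85 m: A R^(2/3) = 72.39 — ≈ 72.39.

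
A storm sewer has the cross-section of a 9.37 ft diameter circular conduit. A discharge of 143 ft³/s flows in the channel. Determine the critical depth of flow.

y_c = 2.84 ft

At critical depth, Q² T / (g A³) = 1, i.e. A³/T = Q²/g = 143²/32.2 = 635.1.
At y = 3.49 ft: A³/T = 1415 — high.
At y = 2.84 ft: A³/T = 638.2 — close enough.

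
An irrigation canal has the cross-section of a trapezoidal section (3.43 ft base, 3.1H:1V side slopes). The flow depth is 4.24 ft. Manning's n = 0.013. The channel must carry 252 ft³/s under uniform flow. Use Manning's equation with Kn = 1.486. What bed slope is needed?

S = 0.000331

With bottom width b = 3.43 ft and side slope z = 3.1: A = (b + zy)y = (3.43 + 3.1×4.24)×4.24 = 70.27 ft²; P = b + 2y√(1+z²) = 3.43 + 2×4.24×3.257 = 31.05 ft.
Hydraulic radius R = A/P = 70.27/31.05 = 2.263 ft.
From Manning's equation, S = [nQ / (1.486 A R^(2/3))]² = [0.013 × 252 / (1.486 × 70.27 × 2.263^(2/3))]² = 0.000331.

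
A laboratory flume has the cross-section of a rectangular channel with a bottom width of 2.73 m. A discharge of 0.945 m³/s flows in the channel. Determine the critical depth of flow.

y_c = 0.23 m

For a rectangular channel, critical depth y_c = (q²/g)^(1/3) where q = Q/b = 0.945/2.73 = 0.3462 m²/s.
So y_c = (0.3462²/9.81)^(1/3) = 0.23 m.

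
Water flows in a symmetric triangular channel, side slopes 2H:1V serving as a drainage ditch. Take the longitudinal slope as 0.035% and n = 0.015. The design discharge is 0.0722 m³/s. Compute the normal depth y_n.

y_n = 0.324 m

Manning's equation rearranged: A R^(2/3) = nQ / (1·√S) = 0.015 × 0.0722 / (√0.00035) = 0.05789.
Trying y = 0.227 m: A R^(2/3) = 0.02243 — too small.
Trying y = 0.412 m: A R^(2/3) = 0.1099 — too large.
Trying y = 0.324 m: A R^(2/3) = 0.05792 — close enough.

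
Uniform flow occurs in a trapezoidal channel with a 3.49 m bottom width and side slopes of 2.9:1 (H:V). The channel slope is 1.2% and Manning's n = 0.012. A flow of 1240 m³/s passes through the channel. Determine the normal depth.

y_n = 4.54 m

Manning's equation rearranged: A R^(2/3) = nQ / (1·√S) = 0.012 × 1240 / (√0.012) = 135.8.
Try y = 3.33 m: A R^(2/3) = 65.51 — too small.
Try y = 5.23 m: A R^(2/3) = 191.2 — too large.
Try y = 4.54 m: A R^(2/3) = 136 — close enough.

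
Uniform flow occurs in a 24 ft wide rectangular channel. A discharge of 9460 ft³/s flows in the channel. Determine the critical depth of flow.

For a rectangular channel, critical depth y_c = (q²/g)^(1/3) where q = Q/b = 9460/24 = 394.2 ft²/s.
So y_c = (394.2²/32.2)^(1/3) = 16.9 ft.

y_c = 16.9 ft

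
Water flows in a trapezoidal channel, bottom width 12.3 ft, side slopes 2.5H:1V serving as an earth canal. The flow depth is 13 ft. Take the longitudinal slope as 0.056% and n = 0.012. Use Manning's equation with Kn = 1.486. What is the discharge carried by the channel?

With bottom width b = 12.3 ft and side slope z = 2.5: A = (b + zy)y = (12.3 + 2.5×13)×13 = 582.4 ft²; P = b + 2y√(1+z²) = 12.3 + 2×13×2.693 = 82.31 ft.
Hydraulic radius R = A/P = 582.4/82.31 = 7.076 ft.
Manning's equation: Q = (1.486/n) A R^(2/3) S^(1/2) = (1.486/0.012) × 582.4 × 7.076^(2/3) × 0.00056^(1/2) = 6290 ft³/s.

Q = 6290 ft³/s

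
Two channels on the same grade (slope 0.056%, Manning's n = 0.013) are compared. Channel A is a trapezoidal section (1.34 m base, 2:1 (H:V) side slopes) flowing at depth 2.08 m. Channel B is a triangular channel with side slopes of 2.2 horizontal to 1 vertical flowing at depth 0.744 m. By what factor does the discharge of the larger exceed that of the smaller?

20.3

Channel A: With bottom width b = 1.34 m and side slope z = 2: A = (b + zy)y = (1.34 + 2×2.08)×2.08 = 11.44 m²; P = b + 2y√(1+z²) = 1.34 + 2×2.08×2.236 = 10.64 m. Hydraulic radius R = A/P = 11.44/10.64 = 1.075 m. Q_A = (1/0.013)·11.44·1.075^(2/3)·√0.00056 = 21.85 m³/s.
Channel B: For a triangular section with side slope z = 2.2: A = zy² = 2.2×0.744² = 1.218 m²; P = 2y√(1+z²) = 2×0.744×2.417 = 3.596 m. Hydraulic radius R = A/P = 1.218/3.596 = 0.3387 m. Q_B = (1/0.013)·1.218·0.3387^(2/3)·√0.00056 = 1.077 m³/s.
The larger discharge is 21.85 m³/s and the smaller is 1.077 m³/s; the ratio is 20.3.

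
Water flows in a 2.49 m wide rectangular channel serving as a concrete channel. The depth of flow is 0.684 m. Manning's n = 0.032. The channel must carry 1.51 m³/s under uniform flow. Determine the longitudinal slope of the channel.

S = 0.00239

Flow area A = b·y = 2.49 × 0.684 = 1.703 m². Wetted perimeter P = b + 2y = 2.49 + 2×0.684 = 3.858 m.
Hydraulic radius R = A/P = 1.703/3.858 = 0.4415 m.
From Manning's equation, S = [nQ / (1 A R^(2/3))]² = [0.032 × 1.51 / (1 × 1.703 × 0.4415^(2/3))]² = 0.00239.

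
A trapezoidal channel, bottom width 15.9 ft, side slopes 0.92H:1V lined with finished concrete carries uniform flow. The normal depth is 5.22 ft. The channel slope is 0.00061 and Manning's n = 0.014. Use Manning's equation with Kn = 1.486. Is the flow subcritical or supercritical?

subcritical

With bottom width b = 15.9 ft and side slope z = 0.92: A = (b + zy)y = (15.9 + 0.92×5.22)×5.22 = 108.1 ft²; P = b + 2y√(1+z²) = 15.9 + 2×5.22×1.359 = 30.09 ft.
Hydraulic radius R = A/P = 108.1/30.09 = 3.592 ft.
V = (1.486/n) R^(2/3) √S = (1.486/0.014) × 3.592^(2/3) × √0.00061 = 6.149 ft/s. Hydraulic depth D_h = A/T = 108.1/25.5 = 4.237 ft.
Froude number Fr = V/√(g·D_h) = 6.149/√(32.2×4.237) = 0.526, which is less than 1, so the flow is subcritical.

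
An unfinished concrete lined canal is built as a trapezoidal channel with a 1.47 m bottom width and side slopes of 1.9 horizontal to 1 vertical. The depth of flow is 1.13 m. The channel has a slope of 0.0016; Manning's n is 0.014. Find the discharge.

With bottom width b = 1.47 m and side slope z = 1.9: A = (b + zy)y = (1.47 + 1.9×1.13)×1.13 = 4.087 m²; P = b + 2y√(1+z²) = 1.47 + 2×1.13×2.147 = 6.322 m.
Hydraulic radius R = A/P = 4.087/6.322 = 0.6465 m.
Manning's equation: Q = (1/n) A R^(2/3) S^(1/2) = (1/0.014) × 4.087 × 0.6465^(2/3) × 0.0016^(1/2) = 8.73 m³/s.

Q = 8.73 m³/s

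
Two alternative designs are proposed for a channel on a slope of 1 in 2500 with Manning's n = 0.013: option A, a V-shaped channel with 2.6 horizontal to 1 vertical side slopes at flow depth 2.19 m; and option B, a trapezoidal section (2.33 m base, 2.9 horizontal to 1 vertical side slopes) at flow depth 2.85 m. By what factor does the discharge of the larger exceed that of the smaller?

Channel A: For a triangular section with side slope z = 2.6: A = zy² = 2.6×2.19² = 12.47 m²; P = 2y√(1+z²) = 2×2.19×2.786 = 12.2 m. Hydraulic radius R = A/P = 12.47/12.2 = 1.022 m. Q_A = (1/0.013)·12.47·1.022^(2/3)·√0.0004 = 19.46 m³/s.
Channel B: With bottom width b = 2.33 m and side slope z = 2.9: A = (b + zy)y = (2.33 + 2.9×2.85)×2.85 = 30.2 m²; P = b + 2y√(1+z²) = 2.33 + 2×2.85×3.068 = 19.82 m. Hydraulic radius R = A/P = 30.2/19.82 = 1.524 m. Q_B = (1/0.013)·30.2·1.524^(2/3)·√0.0004 = 61.52 m³/s.
The larger discharge is 61.52 m³/s and the smaller is 19.46 m³/s; the ratio is 3.16.

3.16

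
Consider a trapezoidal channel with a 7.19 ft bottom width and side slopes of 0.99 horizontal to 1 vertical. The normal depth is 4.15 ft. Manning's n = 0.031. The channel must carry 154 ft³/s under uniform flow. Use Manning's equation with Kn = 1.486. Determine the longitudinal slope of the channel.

With bottom width b = 7.19 ft and side slope z = 0.99: A = (b + zy)y = (7.19 + 0.99×4.15)×4.15 = 46.89 ft²; P = b + 2y√(1+z²) = 7.19 + 2×4.15×1.407 = 18.87 ft.
Hydraulic radius R = A/P = 46.89/18.87 = 2.485 ft.
From Manning's equation, S = [nQ / (1.486 A R^(2/3))]² = [0.031 × 154 / (1.486 × 46.89 × 2.485^(2/3))]² = 0.00139.

S = 0.00139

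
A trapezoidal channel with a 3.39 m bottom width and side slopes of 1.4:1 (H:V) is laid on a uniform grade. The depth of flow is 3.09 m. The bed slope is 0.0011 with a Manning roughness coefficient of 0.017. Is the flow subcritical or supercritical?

subcritical

With bottom width b = 3.39 m and side slope z = 1.4: A = (b + zy)y = (3.39 + 1.4×3.09)×3.09 = 23.84 m²; P = b + 2y√(1+z²) = 3.39 + 2×3.09×1.72 = 14.02 m.
Hydraulic radius R = A/P = 23.84/14.02 = 1.7 m.
V = (1/n) R^(2/3) √S = (1/0.017) × 1.7^(2/3) × √0.0011 = 2.779 m/s. Hydraulic depth D_h = A/T = 23.84/12.04 = 1.98 m.
Froude number Fr = V/√(g·D_h) = 2.779/√(9.81×1.98) = 0.631, which is less than 1, so the flow is subcritical.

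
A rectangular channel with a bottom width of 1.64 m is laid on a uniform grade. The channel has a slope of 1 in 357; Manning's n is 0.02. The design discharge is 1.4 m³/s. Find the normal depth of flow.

y_n = 0.639 m

Manning's equation rearranged: A R^(2/3) = nQ / (1·√S) = 0.02 × 1.4 / (√0.002801) = 0.529.
Trying y = 0.774 m: A R^(2/3) = 0.687 — high.
Trying y = 0.639 m: A R^(2/3) = 0.5295 — close enough.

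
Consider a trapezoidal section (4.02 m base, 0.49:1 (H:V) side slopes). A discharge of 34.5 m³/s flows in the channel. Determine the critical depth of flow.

y_c = 1.81 m

At critical depth, Q² T / (g A³) = 1, i.e. A³/T = Q²/g = 34.5²/9.81 = 121.3.
Try y = 1.62 m: A³/T = 84.57 — too small.
Try y = 2.27 m: A³/T = 253.2 — too large.
Try y = 1.81 m: A³/T = 120.9 — ≈ 121.3.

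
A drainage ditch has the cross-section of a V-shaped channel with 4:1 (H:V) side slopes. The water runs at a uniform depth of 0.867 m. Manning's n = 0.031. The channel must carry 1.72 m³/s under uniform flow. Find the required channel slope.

S = 0.000998

For a triangular section with side slope z = 4: A = zy² = 4×0.867² = 3.007 m²; P = 2y√(1+z²) = 2×0.867×4.123 = 7.149 m.
Hydraulic radius R = A/P = 3.007/7.149 = 0.4206 m.
From Manning's equation, S = [nQ / (1 A R^(2/3))]² = [0.031 × 1.72 / (1 × 3.007 × 0.4206^(2/3))]² = 0.000998.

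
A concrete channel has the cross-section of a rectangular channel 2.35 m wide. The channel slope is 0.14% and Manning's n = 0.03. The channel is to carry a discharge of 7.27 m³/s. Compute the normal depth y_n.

y_n = 2.81 m

Manning's equation rearranged: A R^(2/3) = nQ / (1·√S) = 0.03 × 7.27 / (√0.0014) = 5.829.
At y = 3.25 m: A R^(2/3) = 6.923 — high.
At y = 2.81 m: A R^(2/3) = 5.825 — close enough.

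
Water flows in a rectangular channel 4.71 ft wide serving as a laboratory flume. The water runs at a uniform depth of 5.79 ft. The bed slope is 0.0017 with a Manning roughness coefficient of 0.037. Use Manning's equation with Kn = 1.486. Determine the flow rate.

Flow area A = b·y = 4.71 × 5.79 = 27.27 ft². Wetted perimeter P = b + 2y = 4.71 + 2×5.79 = 16.29 ft.
Hydraulic radius R = A/P = 27.27/16.29 = 1.674 ft.
Manning's equation: Q = (1.486/n) A R^(2/3) S^(1/2) = (1.486/0.037) × 27.27 × 1.674^(2/3) × 0.0017^(1/2) = 63.7 ft³/s.

Q = 63.7 ft³/s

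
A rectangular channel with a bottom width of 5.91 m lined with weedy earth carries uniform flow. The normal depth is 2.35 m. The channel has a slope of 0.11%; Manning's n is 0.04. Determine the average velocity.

Flow area A = b·y = 5.91 × 2.35 = 13.89 m². Wetted perimeter P = b + 2y = 5.91 + 2×2.35 = 10.61 m.
Hydraulic radius R = A/P = 13.89/10.61 = 1.309 m.
From Manning's equation, V = (1/n) R^(2/3) S^(1/2) = (1/0.04) × 1.309^(2/3) × 0.0011^(1/2) = 0.992 m/s.

V = 0.992 m/s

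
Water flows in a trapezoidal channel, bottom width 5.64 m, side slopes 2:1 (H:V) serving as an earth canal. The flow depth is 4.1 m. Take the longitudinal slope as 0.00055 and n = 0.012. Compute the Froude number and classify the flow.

subcritical

With bottom width b = 5.64 m and side slope z = 2: A = (b + zy)y = (5.64 + 2×4.1)×4.1 = 56.74 m²; P = b + 2y√(1+z²) = 5.64 + 2×4.1×2.236 = 23.98 m.
Hydraulic radius R = A/P = 56.74/23.98 = 2.367 m.
V = (1/n) R^(2/3) √S = (1/0.012) × 2.367^(2/3) × √0.00055 = 3.471 m/s. Hydraulic depth D_h = A/T = 56.74/22.04 = 2.575 m.
Froude number Fr = V/√(g·D_h) = 3.471/√(9.81×2.575) = 0.691, which is less than 1, so the flow is subcritical.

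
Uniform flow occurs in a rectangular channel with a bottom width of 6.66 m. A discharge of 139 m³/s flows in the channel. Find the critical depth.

For a rectangular channel, critical depth y_c = (q²/g)^(1/3) where q = Q/b = 139/6.66 = 20.87 m²/s.
So y_c = (20.87²/9.81)^(1/3) = 3.54 m.

y_c = 3.54 m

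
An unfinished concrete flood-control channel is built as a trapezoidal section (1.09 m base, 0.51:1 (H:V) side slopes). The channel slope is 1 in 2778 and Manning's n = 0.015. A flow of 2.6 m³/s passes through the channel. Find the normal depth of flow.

y_n = 1.51 m

Manning's equation rearranged: A R^(2/3) = nQ / (1·√S) = 0.015 × 2.6 / (√0.00036) = 2.056.
Try y = 1.15 m: A R^(2/3) = 1.255 — too small.
Try y = 1.7 m: A R^(2/3) = 2.568 — too large.
Try y = 1.51 m: A R^(2/3) = 2.057 — ≈ 2.056.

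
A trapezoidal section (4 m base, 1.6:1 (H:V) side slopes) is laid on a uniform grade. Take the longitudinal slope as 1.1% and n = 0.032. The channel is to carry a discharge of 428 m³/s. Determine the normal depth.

y_n = 5.31 m

Manning's equation rearranged: A R^(2/3) = nQ / (1·√S) = 0.032 × 428 / (√0.011) = 130.6.
Try y = 4.35 m: A R^(2/3) = 83.92 — short.
Try y = 6.78 m: A R^(2/3) = 227.7 — over.
Try y = 5.31 m: A R^(2/3) = 130.6 — matches.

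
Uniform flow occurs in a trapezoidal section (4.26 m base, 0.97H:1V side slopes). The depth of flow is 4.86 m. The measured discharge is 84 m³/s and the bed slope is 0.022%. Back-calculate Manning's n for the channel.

With bottom width b = 4.26 m and side slope z = 0.97: A = (b + zy)y = (4.26 + 0.97×4.86)×4.86 = 43.61 m²; P = b + 2y√(1+z²) = 4.26 + 2×4.86×1.393 = 17.8 m.
Hydraulic radius R = A/P = 43.61/17.8 = 2.45 m.
Rearranging Manning's equation: n = (1/Q) A R^(2/3) S^(1/2) = (1/84) × 43.61 × 2.45^(2/3) × √0.00022 = 0.014.

n = 0.014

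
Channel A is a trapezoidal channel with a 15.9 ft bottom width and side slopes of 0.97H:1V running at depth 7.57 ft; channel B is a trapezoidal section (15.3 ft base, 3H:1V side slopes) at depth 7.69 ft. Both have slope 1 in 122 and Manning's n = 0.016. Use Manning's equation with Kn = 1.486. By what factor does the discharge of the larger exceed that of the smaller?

Channel A: With bottom width b = 15.9 ft and side slope z = 0.97: A = (b + zy)y = (15.9 + 0.97×7.57)×7.57 = 175.9 ft²; P = b + 2y√(1+z²) = 15.9 + 2×7.57×1.393 = 36.99 ft. Hydraulic radius R = A/P = 175.9/36.99 = 4.756 ft. Q_A = (1.486/0.016)·175.9·4.756^(2/3)·√0.008197 = 4184 ft³/s.
Channel B: With bottom width b = 15.3 ft and side slope z = 3: A = (b + zy)y = (15.3 + 3×7.69)×7.69 = 295.1 ft²; P = b + 2y√(1+z²) = 15.3 + 2×7.69×3.162 = 63.94 ft. Hydraulic radius R = A/P = 295.1/63.94 = 4.615 ft. Q_B = (1.486/0.016)·295.1·4.615^(2/3)·√0.008197 = 6877 ft³/s.
The larger discharge is 6877 ft³/s and the smaller is 4184 ft³/s; the ratio is 1.64.

1.64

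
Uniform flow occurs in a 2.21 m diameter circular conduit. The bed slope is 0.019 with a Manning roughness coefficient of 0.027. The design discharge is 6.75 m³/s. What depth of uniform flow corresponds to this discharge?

Manning's equation rearranged: A R^(2/3) = nQ / (1·√S) = 0.027 × 6.75 / (√0.019) = 1.322.
At y = 1.37 m: A R^(2/3) = 1.823 — over.
At y = 0.783 m: A R^(2/3) = 0.6949 — short.
At y = 1.12 m: A R^(2/3) = 1.321 — matches.

y_n = 1.12 m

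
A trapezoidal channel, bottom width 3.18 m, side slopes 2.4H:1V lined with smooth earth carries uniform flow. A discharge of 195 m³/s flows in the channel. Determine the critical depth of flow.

y_c = 3.62 m

At critical depth, Q² T / (g A³) = 1, i.e. A³/T = Q²/g = 195²/9.81 = 3876.
At y = 4.15 m: A³/T = 7020 — over.
At y = 2.71 m: A³/T = 1117 — short.
At y = 3.62 m: A³/T = 3858 — matches.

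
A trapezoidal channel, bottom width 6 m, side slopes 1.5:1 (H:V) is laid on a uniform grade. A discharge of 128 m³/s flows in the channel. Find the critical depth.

At critical depth, Q² T / (g A³) = 1, i.e. A³/T = Q²/g = 128²/9.81 = 1670.
At y = 1.94 m: A³/T = 436.9 — low.
At y = 3.54 m: A³/T = 3862 — high.
At y = 2.82 m: A³/T = 1660 — matches.

y_c = 2.82 m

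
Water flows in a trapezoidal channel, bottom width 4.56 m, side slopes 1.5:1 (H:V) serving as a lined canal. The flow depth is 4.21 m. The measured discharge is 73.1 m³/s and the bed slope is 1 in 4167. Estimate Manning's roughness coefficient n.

With bottom width b = 4.56 m and side slope z = 1.5: A = (b + zy)y = (4.56 + 1.5×4.21)×4.21 = 45.78 m²; P = b + 2y√(1+z²) = 4.56 + 2×4.21×1.803 = 19.74 m.
Hydraulic radius R = A/P = 45.78/19.74 = 2.319 m.
Rearranging Manning's equation: n = (1/Q) A R^(2/3) S^(1/2) = (1/73.1) × 45.78 × 2.319^(2/3) × √0.00024 = 0.017.

n = 0.017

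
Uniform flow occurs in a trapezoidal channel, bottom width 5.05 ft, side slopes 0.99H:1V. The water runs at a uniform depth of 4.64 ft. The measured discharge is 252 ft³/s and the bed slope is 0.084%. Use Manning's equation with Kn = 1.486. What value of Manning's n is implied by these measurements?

With bottom width b = 5.05 ft and side slope z = 0.99: A = (b + zy)y = (5.05 + 0.99×4.64)×4.64 = 44.75 ft²; P = b + 2y√(1+z²) = 5.05 + 2×4.64×1.407 = 18.11 ft.
Hydraulic radius R = A/P = 44.75/18.11 = 2.471 ft.
Rearranging Manning's equation: n = (1.486/Q) A R^(2/3) S^(1/2) = (1.486/252) × 44.75 × 2.471^(2/3) × √0.00084 = 0.014.

n = 0.014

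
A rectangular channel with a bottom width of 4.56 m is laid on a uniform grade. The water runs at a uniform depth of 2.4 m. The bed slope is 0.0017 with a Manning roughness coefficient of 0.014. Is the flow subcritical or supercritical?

subcritical

Flow area A = b·y = 4.56 × 2.4 = 10.94 m². Wetted perimeter P = b + 2y = 4.56 + 2×2.4 = 9.36 m.
Hydraulic radius R = A/P = 10.94/9.36 = 1.169 m.
V = (1/n) R^(2/3) √S = (1/0.014) × 1.169^(2/3) × √0.0017 = 3.269 m/s. Hydraulic depth D_h = A/T = 10.94/4.56 = 2.4 m.
Froude number Fr = V/√(g·D_h) = 3.269/√(9.81×2.4) = 0.674, which is less than 1, so the flow is subcritical.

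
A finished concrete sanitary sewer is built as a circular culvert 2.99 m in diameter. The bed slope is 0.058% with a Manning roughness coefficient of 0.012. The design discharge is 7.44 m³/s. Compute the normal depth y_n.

Manning's equation rearranged: A R^(2/3) = nQ / (1·√S) = 0.012 × 7.44 / (√0.00058) = 3.707.
Try y = 2.08 m: A R^(2/3) = 4.803 — high.
Try y = 1.25 m: A R^(2/3) = 2.112 — low.
Try y = 1.74 m: A R^(2/3) = 3.706 — matches.

y_n = 1.74 m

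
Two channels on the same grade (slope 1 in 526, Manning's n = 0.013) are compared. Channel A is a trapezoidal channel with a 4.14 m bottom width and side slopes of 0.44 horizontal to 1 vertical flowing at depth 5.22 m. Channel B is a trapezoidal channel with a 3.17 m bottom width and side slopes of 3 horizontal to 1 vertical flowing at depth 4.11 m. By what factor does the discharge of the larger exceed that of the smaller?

1.91

Channel A: With bottom width b = 4.14 m and side slope z = 0.44: A = (b + zy)y = (4.14 + 0.44×5.22)×5.22 = 33.6 m²; P = b + 2y√(1+z²) = 4.14 + 2×5.22×1.093 = 15.55 m. Hydraulic radius R = A/P = 33.6/15.55 = 2.161 m. Q_A = (1/0.013)·33.6·2.161^(2/3)·√0.001901 = 188.4 m³/s.
Channel B: With bottom width b = 3.17 m and side slope z = 3: A = (b + zy)y = (3.17 + 3×4.11)×4.11 = 63.71 m²; P = b + 2y√(1+z²) = 3.17 + 2×4.11×3.162 = 29.16 m. Hydraulic radius R = A/P = 63.71/29.16 = 2.184 m. Q_B = (1/0.013)·63.71·2.184^(2/3)·√0.001901 = 359.7 m³/s.
The larger discharge is 359.7 m³/s and the smaller is 188.4 m³/s; the ratio is 1.91.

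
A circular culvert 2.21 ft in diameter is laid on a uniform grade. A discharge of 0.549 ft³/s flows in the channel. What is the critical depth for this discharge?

At critical depth, Q² T / (g A³) = 1, i.e. A³/T = Q²/g = 0.549²/32.2 = 0.00936.
Trying y = 0.203 ft: A³/T = 0.004286 — too small.
Trying y = 0.247 ft: A³/T = 0.009318 — ≈ 0.00936.

y_c = 0.247 ft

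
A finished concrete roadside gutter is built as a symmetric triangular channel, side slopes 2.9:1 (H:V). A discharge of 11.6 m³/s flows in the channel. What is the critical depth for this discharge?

At critical depth, Q² T / (g A³) = 1, i.e. A³/T = Q²/g = 11.6²/9.81 = 13.72.
At y = 1.43 m: A³/T = 25.14 — too large.
At y = 1.04 m: A³/T = 5.116 — too small.
At y = 1.27 m: A³/T = 13.89 — close enough.

y_c = 1.27 m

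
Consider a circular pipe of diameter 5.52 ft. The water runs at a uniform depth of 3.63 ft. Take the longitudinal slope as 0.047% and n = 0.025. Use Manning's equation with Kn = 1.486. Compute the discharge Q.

For a circular section of diameter D = 5.52 ft at depth y = 3.63 ft, the central angle is θ = 2 arccos(1 − 2y/D) = 3.783 rad. Then A = (D²/8)(θ − sin θ) = 16.69 ft² and P = Dθ/2 = 10.44 ft.
Hydraulic radius R = A/P = 16.69/10.44 = 1.598 ft.
Manning's equation: Q = (1.486/n) A R^(2/3) S^(1/2) = (1.486/0.025) × 16.69 × 1.598^(2/3) × 0.00047^(1/2) = 29.4 ft³/s.

Q = 29.4 ft³/s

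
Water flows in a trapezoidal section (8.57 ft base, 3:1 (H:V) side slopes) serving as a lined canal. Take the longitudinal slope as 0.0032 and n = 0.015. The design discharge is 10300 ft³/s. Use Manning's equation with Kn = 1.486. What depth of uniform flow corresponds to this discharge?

Manning's equation rearranged: A R^(2/3) = nQ / (1.486·√S) = 0.015 × 10300 / (1.486 × √0.0032) = 1838.
At y = 9.25 ft: A R^(2/3) = 983.5 — too small.
At y = 13.6 ft: A R^(2/3) = 2480 — too large.
At y = 12 ft: A R^(2/3) = 1831 — ≈ 1838.

y_n = 12 ft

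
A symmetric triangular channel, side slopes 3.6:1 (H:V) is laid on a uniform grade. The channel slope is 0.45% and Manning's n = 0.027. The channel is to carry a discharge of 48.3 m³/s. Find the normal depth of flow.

Manning's equation rearranged: A R^(2/3) = nQ / (1·√S) = 0.027 × 48.3 / (√0.0045) = 19.44.
At y = 1.59 m: A R^(2/3) = 7.619 — low.
At y = 2.73 m: A R^(2/3) = 32.21 — high.
At y = 2.26 m: A R^(2/3) = 19.46 — matches.

y_n = 2.26 m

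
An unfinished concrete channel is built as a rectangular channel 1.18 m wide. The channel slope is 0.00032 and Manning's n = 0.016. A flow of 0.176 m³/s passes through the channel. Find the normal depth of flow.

y_n = 0.362 m

Manning's equation rearranged: A R^(2/3) = nQ / (1·√S) = 0.016 × 0.176 / (√0.00032) = 0.1574.
Try y = 0.435 m: A R^(2/3) = 0.2039 — high.
Try y = 0.249 m: A R^(2/3) = 0.09196 — low.
Try y = 0.362 m: A R^(2/3) = 0.1577 — matches.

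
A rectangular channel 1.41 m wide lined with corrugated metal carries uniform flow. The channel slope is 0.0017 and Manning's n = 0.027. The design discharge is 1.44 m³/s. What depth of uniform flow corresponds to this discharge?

Manning's equation rearranged: A R^(2/3) = nQ / (1·√S) = 0.027 × 1.44 / (√0.0017) = 0.943.
Try y = 0.794 m: A R^(2/3) = 0.5806 — too small.
Try y = 1.45 m: A R^(2/3) = 1.244 — too large.
Try y = 1.16 m: A R^(2/3) = 0.944 — ≈ 0.943.

y_n = 1.16 m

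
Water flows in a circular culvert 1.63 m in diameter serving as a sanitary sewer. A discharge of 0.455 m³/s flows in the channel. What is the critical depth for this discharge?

y_c = 0.33 m

At critical depth, Q² T / (g A³) = 1, i.e. A³/T = Q²/g = 0.455²/9.81 = 0.0211.
At y = 0.39 m: A³/T = 0.04053 — over.
At y = 0.33 m: A³/T = 0.0211 — close enough.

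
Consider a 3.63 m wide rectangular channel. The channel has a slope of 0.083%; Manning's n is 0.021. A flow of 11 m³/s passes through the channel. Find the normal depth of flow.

Manning's equation rearranged: A R^(2/3) = nQ / (1·√S) = 0.021 × 11 / (√0.00083) = 8.018.
At y = 2.83 m: A R^(2/3) = 10.99 — over.
At y = 1.53 m: A R^(2/3) = 4.906 — short.
At y = 2.21 m: A R^(2/3) = 8.004 — close enough.

y_n = 2.21 m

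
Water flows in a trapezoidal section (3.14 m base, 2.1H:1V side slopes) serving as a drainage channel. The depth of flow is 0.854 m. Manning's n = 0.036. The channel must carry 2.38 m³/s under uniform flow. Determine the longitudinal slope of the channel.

S = 0.000831

With bottom width b = 3.14 m and side slope z = 2.1: A = (b + zy)y = (3.14 + 2.1×0.854)×0.854 = 4.213 m²; P = b + 2y√(1+z²) = 3.14 + 2×0.854×2.326 = 7.113 m.
Hydraulic radius R = A/P = 4.213/7.113 = 0.5923 m.
From Manning's equation, S = [nQ / (1 A R^(2/3))]² = [0.036 × 2.38 / (1 × 4.213 × 0.5923^(2/3))]² = 0.000831.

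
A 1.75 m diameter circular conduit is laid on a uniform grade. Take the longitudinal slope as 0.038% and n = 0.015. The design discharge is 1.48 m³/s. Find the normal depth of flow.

y_n = 1.21 m

Manning's equation rearranged: A R^(2/3) = nQ / (1·√S) = 0.015 × 1.48 / (√0.00038) = 1.139.
Trying y = 1.34 m: A R^(2/3) = 1.294 — too large.
Trying y = 1.09 m: A R^(2/3) = 0.9853 — too small.
Trying y = 1.21 m: A R^(2/3) = 1.142 — matches.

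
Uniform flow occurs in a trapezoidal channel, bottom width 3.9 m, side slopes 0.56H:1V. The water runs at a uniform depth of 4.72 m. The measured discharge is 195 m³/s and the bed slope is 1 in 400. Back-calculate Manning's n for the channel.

With bottom width b = 3.9 m and side slope z = 0.56: A = (b + zy)y = (3.9 + 0.56×4.72)×4.72 = 30.88 m²; P = b + 2y√(1+z²) = 3.9 + 2×4.72×1.146 = 14.72 m.
Hydraulic radius R = A/P = 30.88/14.72 = 2.098 m.
Rearranging Manning's equation: n = (1/Q) A R^(2/3) S^(1/2) = (1/195) × 30.88 × 2.098^(2/3) × √0.0025 = 0.013.

n = 0.013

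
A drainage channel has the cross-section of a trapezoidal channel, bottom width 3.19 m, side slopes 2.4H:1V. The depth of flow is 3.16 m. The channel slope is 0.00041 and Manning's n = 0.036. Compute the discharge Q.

With bottom width b = 3.19 m and side slope z = 2.4: A = (b + zy)y = (3.19 + 2.4×3.16)×3.16 = 34.05 m²; P = b + 2y√(1+z²) = 3.19 + 2×3.16×2.6 = 19.62 m.
Hydraulic radius R = A/P = 34.05/19.62 = 1.735 m.
Manning's equation: Q = (1/n) A R^(2/3) S^(1/2) = (1/0.036) × 34.05 × 1.735^(2/3) × 0.00041^(1/2) = 27.7 m³/s.

Q = 27.7 m³/s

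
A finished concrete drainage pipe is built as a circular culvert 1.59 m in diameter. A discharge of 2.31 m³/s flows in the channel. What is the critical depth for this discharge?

At critical depth, Q² T / (g A³) = 1, i.e. A³/T = Q²/g = 2.31²/9.81 = 0.5439.
At y = 0.623 m: A³/T = 0.2419 — low.
At y = 0.85 m: A³/T = 0.7945 — high.
At y = 0.77 m: A³/T = 0.5447 — close enough.

y_c = 0.77 m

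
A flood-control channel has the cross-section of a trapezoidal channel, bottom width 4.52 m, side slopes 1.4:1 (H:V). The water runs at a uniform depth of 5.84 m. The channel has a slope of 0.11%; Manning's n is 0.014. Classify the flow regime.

With bottom width b = 4.52 m and side slope z = 1.4: A = (b + zy)y = (4.52 + 1.4×5.84)×5.84 = 74.14 m²; P = b + 2y√(1+z²) = 4.52 + 2×5.84×1.72 = 24.62 m.
Hydraulic radius R = A/P = 74.14/24.62 = 3.012 m.
V = (1/n) R^(2/3) √S = (1/0.014) × 3.012^(2/3) × √0.0011 = 4.941 m/s. Hydraulic depth D_h = A/T = 74.14/20.87 = 3.552 m.
Froude number Fr = V/√(g·D_h) = 4.941/√(9.81×3.552) = 0.837, which is less than 1, so the flow is subcritical.

subcritical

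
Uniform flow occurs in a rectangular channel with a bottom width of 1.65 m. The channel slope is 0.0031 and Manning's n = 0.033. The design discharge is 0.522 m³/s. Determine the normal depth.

Manning's equation rearranged: A R^(2/3) = nQ / (1·√S) = 0.033 × 0.522 / (√0.0031) = 0.3094.
Trying y = 0.498 m: A R^(2/3) = 0.3768 — high.
Trying y = 0.328 m: A R^(2/3) = 0.2059 — low.
Trying y = 0.434 m: A R^(2/3) = 0.3097 — matches.

y_n = 0.434 m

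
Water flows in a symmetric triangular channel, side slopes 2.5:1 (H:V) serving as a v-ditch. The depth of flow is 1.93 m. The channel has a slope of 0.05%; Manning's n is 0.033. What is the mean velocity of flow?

For a triangular section with side slope z = 2.5: A = zy² = 2.5×1.93² = 9.312 m²; P = 2y√(1+z²) = 2×1.93×2.693 = 10.39 m.
Hydraulic radius R = A/P = 9.312/10.39 = 0.896 m.
From Manning's equation, V = (1/n) R^(2/3) S^(1/2) = (1/0.033) × 0.896^(2/3) × 0.0005^(1/2) = 0.63 m/s.

V = 0.63 m/s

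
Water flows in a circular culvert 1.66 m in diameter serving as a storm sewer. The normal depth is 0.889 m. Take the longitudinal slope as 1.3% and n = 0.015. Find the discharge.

Q = 5.13 m³/s

For a circular section of diameter D = 1.66 m at depth y = 0.889 m, the central angle is θ = 2 arccos(1 − 2y/D) = 3.284 rad. Then A = (D²/8)(θ − sin θ) = 1.18 m² and P = Dθ/2 = 2.726 m.
Hydraulic radius R = A/P = 1.18/2.726 = 0.4329 m.
Manning's equation: Q = (1/n) A R^(2/3) S^(1/2) = (1/0.015) × 1.18 × 0.4329^(2/3) × 0.013^(1/2) = 5.13 m³/s.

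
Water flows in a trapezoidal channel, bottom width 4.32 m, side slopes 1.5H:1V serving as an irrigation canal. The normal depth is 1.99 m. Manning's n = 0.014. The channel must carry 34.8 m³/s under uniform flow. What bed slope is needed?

S = 0.000821

With bottom width b = 4.32 m and side slope z = 1.5: A = (b + zy)y = (4.32 + 1.5×1.99)×1.99 = 14.54 m²; P = b + 2y√(1+z²) = 4.32 + 2×1.99×1.803 = 11.5 m.
Hydraulic radius R = A/P = 14.54/11.5 = 1.265 m.
From Manning's equation, S = [nQ / (1 A R^(2/3))]² = [0.014 × 34.8 / (1 × 14.54 × 1.265^(2/3))]² = 0.000821.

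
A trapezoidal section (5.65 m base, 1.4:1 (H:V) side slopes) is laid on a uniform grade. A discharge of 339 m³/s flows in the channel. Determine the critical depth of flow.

At critical depth, Q² T / (g A³) = 1, i.e. A³/T = Q²/g = 339²/9.81 = 11710.
Trying y = 5.29 m: A³/T = 16100 — too large.
Trying y = 3.43 m: A³/T = 3021 — too small.
Trying y = 4.88 m: A³/T = 11700 — matches.

y_c = 4.88 m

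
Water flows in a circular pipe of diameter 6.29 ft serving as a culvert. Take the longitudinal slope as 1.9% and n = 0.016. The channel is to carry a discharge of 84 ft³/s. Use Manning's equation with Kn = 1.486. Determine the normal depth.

Manning's equation rearranged: A R^(2/3) = nQ / (1.486·√S) = 0.016 × 84 / (1.486 × √0.019) = 6.562.
At y = 1.49 ft: A R^(2/3) = 5.171 — too small.
At y = 2.02 ft: A R^(2/3) = 9.382 — too large.
At y = 1.68 ft: A R^(2/3) = 6.559 — matches.

y_n = 1.68 ft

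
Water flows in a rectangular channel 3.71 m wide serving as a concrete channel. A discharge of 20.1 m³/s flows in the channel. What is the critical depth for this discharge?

y_c = 1.44 m

For a rectangular channel, critical depth y_c = (q²/g)^(1/3) where q = Q/b = 20.1/3.71 = 5.418 m²/s.
So y_c = (5.418²/9.81)^(1/3) = 1.44 m.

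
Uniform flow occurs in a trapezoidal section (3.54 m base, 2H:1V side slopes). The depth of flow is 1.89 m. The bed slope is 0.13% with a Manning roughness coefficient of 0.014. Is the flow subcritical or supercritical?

With bottom width b = 3.54 m and side slope z = 2: A = (b + zy)y = (3.54 + 2×1.89)×1.89 = 13.83 m²; P = b + 2y√(1+z²) = 3.54 + 2×1.89×2.236 = 11.99 m.
Hydraulic radius R = A/P = 13.83/11.99 = 1.154 m.
V = (1/n) R^(2/3) √S = (1/0.014) × 1.154^(2/3) × √0.0013 = 2.833 m/s. Hydraulic depth D_h = A/T = 13.83/11.1 = 1.246 m.
Froude number Fr = V/√(g·D_h) = 2.833/√(9.81×1.246) = 0.81, which is less than 1, so the flow is subcritical.

subcritical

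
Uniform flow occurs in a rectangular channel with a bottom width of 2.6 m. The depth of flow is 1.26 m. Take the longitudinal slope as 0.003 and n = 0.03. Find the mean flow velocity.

V = 1.36 m/s

Flow area A = b·y = 2.6 × 1.26 = 3.276 m². Wetted perimeter P = b + 2y = 2.6 + 2×1.26 = 5.12 m.
Hydraulic radius R = A/P = 3.276/5.12 = 0.6398 m.
From Manning's equation, V = (1/n) R^(2/3) S^(1/2) = (1/0.03) × 0.6398^(2/3) × 0.003^(1/2) = 1.36 m/s.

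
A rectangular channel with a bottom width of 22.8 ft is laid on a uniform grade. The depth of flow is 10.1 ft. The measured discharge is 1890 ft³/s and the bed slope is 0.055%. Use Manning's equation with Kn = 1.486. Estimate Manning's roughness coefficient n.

n = 0.013

Flow area A = b·y = 22.8 × 10.1 = 230.3 ft². Wetted perimeter P = b + 2y = 22.8 + 2×10.1 = 43 ft.
Hydraulic radius R = A/P = 230.3/43 = 5.355 ft.
Rearranging Manning's equation: n = (1.486/Q) A R^(2/3) S^(1/2) = (1.486/1890) × 230.3 × 5.355^(2/3) × √0.00055 = 0.013.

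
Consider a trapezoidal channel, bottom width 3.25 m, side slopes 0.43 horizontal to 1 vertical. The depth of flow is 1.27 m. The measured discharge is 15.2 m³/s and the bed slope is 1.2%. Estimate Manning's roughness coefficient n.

With bottom width b = 3.25 m and side slope z = 0.43: A = (b + zy)y = (3.25 + 0.43×1.27)×1.27 = 4.821 m²; P = b + 2y√(1+z²) = 3.25 + 2×1.27×1.089 = 6.015 m.
Hydraulic radius R = A/P = 4.821/6.015 = 0.8015 m.
Rearranging Manning's equation: n = (1/Q) A R^(2/3) S^(1/2) = (1/15.2) × 4.821 × 0.8015^(2/3) × √0.012 = 0.03.

n = 0.03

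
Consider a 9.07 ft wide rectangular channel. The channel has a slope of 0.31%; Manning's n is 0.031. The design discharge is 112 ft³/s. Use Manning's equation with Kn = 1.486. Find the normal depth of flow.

Manning's equation rearranged: A R^(2/3) = nQ / (1.486·√S) = 0.031 × 112 / (1.486 × √0.0031) = 41.96.
At y = 3.8 ft: A R^(2/3) = 55.94 — high.
At y = 3.09 ft: A R^(2/3) = 42.05 — matches.

y_n = 3.09 ft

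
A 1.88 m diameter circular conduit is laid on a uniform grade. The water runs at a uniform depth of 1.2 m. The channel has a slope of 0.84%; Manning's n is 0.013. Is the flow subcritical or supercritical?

For a circular section of diameter D = 1.88 m at depth y = 1.2 m, the central angle is θ = 2 arccos(1 − 2y/D) = 3.702 rad. Then A = (D²/8)(θ − sin θ) = 1.87 m² and P = Dθ/2 = 3.48 m.
Hydraulic radius R = A/P = 1.87/3.48 = 0.5375 m.
V = (1/n) R^(2/3) √S = (1/0.013) × 0.5375^(2/3) × √0.0084 = 4.661 m/s. Hydraulic depth D_h = A/T = 1.87/1.807 = 1.035 m.
Froude number Fr = V/√(g·D_h) = 4.661/√(9.81×1.035) = 1.46, which is greater than 1, so the flow is supercritical.

supercritical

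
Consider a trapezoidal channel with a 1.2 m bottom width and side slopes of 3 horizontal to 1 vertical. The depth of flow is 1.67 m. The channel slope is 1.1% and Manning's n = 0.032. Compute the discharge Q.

Q = 31.3 m³/s

With bottom width b = 1.2 m and side slope z = 3: A = (b + zy)y = (1.2 + 3×1.67)×1.67 = 10.37 m²; P = b + 2y√(1+z²) = 1.2 + 2×1.67×3.162 = 11.76 m.
Hydraulic radius R = A/P = 10.37/11.76 = 0.8817 m.
Manning's equation: Q = (1/n) A R^(2/3) S^(1/2) = (1/0.032) × 10.37 × 0.8817^(2/3) × 0.011^(1/2) = 31.3 m³/s.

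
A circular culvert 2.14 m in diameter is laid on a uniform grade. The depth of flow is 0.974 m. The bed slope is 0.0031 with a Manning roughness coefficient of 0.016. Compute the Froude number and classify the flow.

For a circular section of diameter D = 2.14 m at depth y = 0.974 m, the central angle is θ = 2 arccos(1 − 2y/D) = 2.962 rad. Then A = (D²/8)(θ − sin θ) = 1.593 m² and P = Dθ/2 = 3.169 m.
Hydraulic radius R = A/P = 1.593/3.169 = 0.5027 m.
V = (1/n) R^(2/3) √S = (1/0.016) × 0.5027^(2/3) × √0.0031 = 2.2 m/s. Hydraulic depth D_h = A/T = 1.593/2.131 = 0.7475 m.
Froude number Fr = V/√(g·D_h) = 2.2/√(9.81×0.7475) = 0.812, which is less than 1, so the flow is subcritical.

subcritical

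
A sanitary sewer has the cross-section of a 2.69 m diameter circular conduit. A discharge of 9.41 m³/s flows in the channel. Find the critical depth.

At critical depth, Q² T / (g A³) = 1, i.e. A³/T = Q²/g = 9.41²/9.81 = 9.026.
At y = 0.947 m: A³/T = 2.22 — short.
At y = 1.63 m: A³/T = 17.78 — over.
At y = 1.37 m: A³/T = 9.151 — ≈ 9.026.

y_c = 1.37 m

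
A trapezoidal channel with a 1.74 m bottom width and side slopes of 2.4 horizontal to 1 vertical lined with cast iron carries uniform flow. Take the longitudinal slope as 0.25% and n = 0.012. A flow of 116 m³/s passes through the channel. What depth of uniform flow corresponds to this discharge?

y_n = 2.7 m

Manning's equation rearranged: A R^(2/3) = nQ / (1·√S) = 0.012 × 116 / (√0.0025) = 27.84.
At y = 2.24 m: A R^(2/3) = 17.91 — too small.
At y = 3.43 m: A R^(2/3) = 49.62 — too large.
At y = 2.7 m: A R^(2/3) = 27.86 — close enough.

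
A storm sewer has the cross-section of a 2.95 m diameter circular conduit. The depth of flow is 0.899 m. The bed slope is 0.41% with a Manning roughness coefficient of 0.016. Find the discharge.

For a circular section of diameter D = 2.95 m at depth y = 0.899 m, the central angle is θ = 2 arccos(1 − 2y/D) = 2.339 rad. Then A = (D²/8)(θ − sin θ) = 1.762 m² and P = Dθ/2 = 3.45 m.
Hydraulic radius R = A/P = 1.762/3.45 = 0.5108 m.
Manning's equation: Q = (1/n) A R^(2/3) S^(1/2) = (1/0.016) × 1.762 × 0.5108^(2/3) × 0.0041^(1/2) = 4.51 m³/s.

Q = 4.51 m³/s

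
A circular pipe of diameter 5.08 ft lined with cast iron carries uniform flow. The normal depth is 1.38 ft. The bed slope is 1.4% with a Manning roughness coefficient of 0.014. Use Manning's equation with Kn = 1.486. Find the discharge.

Q = 48.2 ft³/s

For a circular section of diameter D = 5.08 ft at depth y = 1.38 ft, the central angle is θ = 2 arccos(1 − 2y/D) = 2.193 rad. Then A = (D²/8)(θ − sin θ) = 4.453 ft² and P = Dθ/2 = 5.57 ft.
Hydraulic radius R = A/P = 4.453/5.57 = 0.7994 ft.
Manning's equation: Q = (1.486/n) A R^(2/3) S^(1/2) = (1.486/0.014) × 4.453 × 0.7994^(2/3) × 0.014^(1/2) = 48.2 ft³/s.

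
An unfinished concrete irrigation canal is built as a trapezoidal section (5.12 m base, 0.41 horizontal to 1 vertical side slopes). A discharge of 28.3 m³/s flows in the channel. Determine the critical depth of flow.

At critical depth, Q² T / (g A³) = 1, i.e. A³/T = Q²/g = 28.3²/9.81 = 81.64.
At y = 1.68 m: A³/T = 143 — high.
At y = 1.14 m: A³/T = 42.68 — low.
At y = 1.4 m: A³/T = 80.82 — close enough.

y_c = 1.4 m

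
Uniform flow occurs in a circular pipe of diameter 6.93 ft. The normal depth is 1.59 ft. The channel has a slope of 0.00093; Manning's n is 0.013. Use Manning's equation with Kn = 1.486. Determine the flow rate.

Q = 21.9 ft³/s

For a circular section of diameter D = 6.93 ft at depth y = 1.59 ft, the central angle is θ = 2 arccos(1 − 2y/D) = 1.998 rad. Then A = (D²/8)(θ − sin θ) = 6.531 ft² and P = Dθ/2 = 6.923 ft.
Hydraulic radius R = A/P = 6.531/6.923 = 0.9433 ft.
Manning's equation: Q = (1.486/n) A R^(2/3) S^(1/2) = (1.486/0.013) × 6.531 × 0.9433^(2/3) × 0.00093^(1/2) = 21.9 ft³/s.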